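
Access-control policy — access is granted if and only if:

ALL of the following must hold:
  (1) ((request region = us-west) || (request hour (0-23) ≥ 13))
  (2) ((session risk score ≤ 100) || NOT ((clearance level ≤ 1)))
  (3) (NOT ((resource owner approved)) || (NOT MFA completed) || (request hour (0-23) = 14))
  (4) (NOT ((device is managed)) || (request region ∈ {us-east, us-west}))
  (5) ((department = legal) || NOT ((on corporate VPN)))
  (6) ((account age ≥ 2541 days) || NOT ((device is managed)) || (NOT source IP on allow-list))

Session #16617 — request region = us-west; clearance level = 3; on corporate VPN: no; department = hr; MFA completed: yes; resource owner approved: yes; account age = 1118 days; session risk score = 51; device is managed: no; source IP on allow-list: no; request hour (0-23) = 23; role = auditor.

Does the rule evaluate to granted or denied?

Denied

Atomic conditions:
  request region = us-west: us-west == us-west is true
  request hour (0-23) ≥ 13: 23 ≥ 13 is true
  session risk score ≤ 100: 51 ≤ 100 is true
  clearance level ≤ 1: 3 ≤ 1 is false
  resource owner approved: yes → true
  NOT MFA completed: yes → false
  request hour (0-23) = 14: 23 == 14 is false
  device is managed: no → false
  request region ∈ {us-east, us-west}: us-west is in the set → true
  department = legal: hr == legal is false
  on corporate VPN: no → false
  account age ≥ 2541 days: 1118 ≥ 2541 is false
  NOT source IP on allow-list: no → true
Combine:
[1] true OR true = true
[2.2] NOT false = true
[2] true OR true = true
[3.1] NOT true = false
[3] false OR false OR false = false
[4.1] NOT false = true
[4] true OR true = true
[5.2] NOT false = true
[5] false OR true = true
[6.2] NOT false = true
[6] false OR true OR true = true
[root] true AND true AND false AND true AND true AND true = false
Overall: false → denied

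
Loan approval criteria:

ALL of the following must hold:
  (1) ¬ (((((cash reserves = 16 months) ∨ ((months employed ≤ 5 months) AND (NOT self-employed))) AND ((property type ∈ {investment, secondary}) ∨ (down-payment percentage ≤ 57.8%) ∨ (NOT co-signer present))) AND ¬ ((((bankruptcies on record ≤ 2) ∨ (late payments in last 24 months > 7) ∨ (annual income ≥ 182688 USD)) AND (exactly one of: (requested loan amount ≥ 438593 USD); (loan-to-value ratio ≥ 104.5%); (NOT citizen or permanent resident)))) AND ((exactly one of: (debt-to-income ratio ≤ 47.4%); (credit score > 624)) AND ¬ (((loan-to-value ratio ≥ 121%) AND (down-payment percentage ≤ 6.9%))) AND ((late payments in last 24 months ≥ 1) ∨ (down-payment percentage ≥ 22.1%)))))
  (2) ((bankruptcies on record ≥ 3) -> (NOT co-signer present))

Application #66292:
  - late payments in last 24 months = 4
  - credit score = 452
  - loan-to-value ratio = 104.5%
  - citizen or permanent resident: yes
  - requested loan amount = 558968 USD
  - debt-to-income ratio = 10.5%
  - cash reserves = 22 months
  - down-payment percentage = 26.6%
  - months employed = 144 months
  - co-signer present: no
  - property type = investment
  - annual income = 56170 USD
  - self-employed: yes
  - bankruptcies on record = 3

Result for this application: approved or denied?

Approved

Atomic conditions:
  cash reserves = 16 months: 22 == 16 is false
  months employed ≤ 5 months: 144 ≤ 5 is false
  NOT self-employed: yes → false
  property type ∈ {investment, secondary}: investment is in the set → true
  down-payment percentage ≤ 57.8%: 26.6 ≤ 57.8 is true
  NOT co-signer present: no → true
  bankruptcies on record ≤ 2: 3 ≤ 2 is false
  late payments in last 24 months > 7: 4 > 7 is false
  annual income ≥ 182688 USD: 56170 ≥ 182688 is false
  requested loan amount ≥ 438593 USD: 558968 ≥ 438593 is true
  loan-to-value ratio ≥ 104.5%: 104.5 ≥ 104.5 is true
  NOT citizen or permanent resident: yes → false
  debt-to-income ratio ≤ 47.4%: 10.5 ≤ 47.4 is true
  credit score > 624: 452 > 624 is false
  loan-to-value ratio ≥ 121%: 104.5 ≥ 121 is false
  down-payment percentage ≤ 6.9%: 26.6 ≤ 6.9 is false
  late payments in last 24 months ≥ 1: 4 ≥ 1 is true
  down-payment percentage ≥ 22.1%: 26.6 ≥ 22.1 is true
  bankruptcies on record ≥ 3: 3 ≥ 3 is true
Combine:
[1.1.1.1.2] false AND false = false
[1.1.1.1] false OR false = false
[1.1.1.2] true OR true OR true = true
[1.1.1] false AND true = false
[1.1.2.1.1] false OR false OR false = false
[1.1.2.1.2] exactly-one(true, true, false) = false
[1.1.2.1] false AND false = false
[1.1.2] NOT false = true
[1.1.3.1] exactly-one(true, false) = true
[1.1.3.2.1] false AND false = false
[1.1.3.2] NOT false = true
[1.1.3.3] true OR true = true
[1.1.3] true AND true AND true = true
[1.1] false AND true AND true = false
[1] NOT false = true
[2] true → true = true
[root] true AND true = true
Overall: true → approved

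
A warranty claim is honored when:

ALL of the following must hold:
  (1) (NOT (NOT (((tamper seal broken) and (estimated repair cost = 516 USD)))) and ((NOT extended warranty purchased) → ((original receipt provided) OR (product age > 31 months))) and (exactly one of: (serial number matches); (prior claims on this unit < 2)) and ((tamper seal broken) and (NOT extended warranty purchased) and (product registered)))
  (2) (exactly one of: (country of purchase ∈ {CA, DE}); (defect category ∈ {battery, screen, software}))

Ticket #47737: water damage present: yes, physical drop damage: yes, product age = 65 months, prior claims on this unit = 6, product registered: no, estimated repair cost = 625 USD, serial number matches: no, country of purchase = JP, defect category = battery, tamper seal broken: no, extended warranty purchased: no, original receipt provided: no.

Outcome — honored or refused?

Atomic conditions:
  tamper seal broken: no → false
  estimated repair cost = 516 USD: 625 == 516 is false
  NOT extended warranty purchased: no → true
  original receipt provided: no → false
  product age > 31 months: 65 > 31 is true
  serial number matches: no → false
  prior claims on this unit < 2: 6 < 2 is false
  product registered: no → false
  country of purchase ∈ {CA, DE}: JP is not in the set → false
  defect category ∈ {battery, screen, software}: battery is in the set → true
Combine:
[1.1.1.1] false AND false = false
[1.1.1] NOT false = true
[1.1] NOT true = false
[1.2.2] false OR true = true
[1.2] true → true = true
[1.3] exactly-one(false, false) = false
[1.4] false AND true AND false = false
[1] false AND true AND false AND false = false
[2] exactly-one(false, true) = true
[root] false AND true = false
Overall: false → refused

Refused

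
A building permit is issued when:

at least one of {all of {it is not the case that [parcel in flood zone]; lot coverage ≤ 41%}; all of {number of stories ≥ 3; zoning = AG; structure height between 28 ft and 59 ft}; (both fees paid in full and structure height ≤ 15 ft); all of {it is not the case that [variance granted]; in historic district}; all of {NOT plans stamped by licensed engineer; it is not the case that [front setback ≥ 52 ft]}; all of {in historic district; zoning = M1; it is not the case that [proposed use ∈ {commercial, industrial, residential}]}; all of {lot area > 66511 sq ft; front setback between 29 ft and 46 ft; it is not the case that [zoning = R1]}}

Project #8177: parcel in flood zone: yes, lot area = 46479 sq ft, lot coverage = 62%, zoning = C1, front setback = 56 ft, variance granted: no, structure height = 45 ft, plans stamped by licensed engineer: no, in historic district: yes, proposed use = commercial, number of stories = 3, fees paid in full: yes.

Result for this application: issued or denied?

Issued

Atomic conditions:
  parcel in flood zone: yes → true
  lot coverage ≤ 41%: 62 ≤ 41 is false
  number of stories ≥ 3: 3 ≥ 3 is true
  zoning = AG: C1 == AG is false
  structure height between 28 ft and 59 ft: 45 in [28, 59] is true
  fees paid in full: yes → true
  structure height ≤ 15 ft: 45 ≤ 15 is false
  variance granted: no → false
  in historic district: yes → true
  NOT plans stamped by licensed engineer: no → true
  front setback ≥ 52 ft: 56 ≥ 52 is true
  zoning = M1: C1 == M1 is false
  proposed use ∈ {commercial, industrial, residential}: commercial is in the set → true
  lot area > 66511 sq ft: 46479 > 66511 is false
  front setback between 29 ft and 46 ft: 56 in [29, 46] is false
  zoning = R1: C1 == R1 is false
Combine:
[1.1] NOT true = false
[1] false AND false = false
[2] true AND false AND true = false
[3] true AND false = false
[4.1] NOT false = true
[4] true AND true = true
[5.2] NOT true = false
[5] true AND false = false
[6.3] NOT true = false
[6] true AND false AND false = false
[7.3] NOT false = true
[7] false AND false AND true = false
[root] false OR false OR false OR true OR false OR false OR false = true
Overall: true → issued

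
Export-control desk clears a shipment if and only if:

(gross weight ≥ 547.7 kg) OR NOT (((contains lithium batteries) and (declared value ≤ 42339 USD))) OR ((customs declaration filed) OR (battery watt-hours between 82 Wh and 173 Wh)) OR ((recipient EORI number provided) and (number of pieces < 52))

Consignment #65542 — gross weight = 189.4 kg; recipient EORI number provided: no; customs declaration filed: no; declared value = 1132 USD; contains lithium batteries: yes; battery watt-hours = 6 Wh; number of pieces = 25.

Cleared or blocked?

Atomic conditions:
  gross weight ≥ 547.7 kg: 189.4 ≥ 547.7 is false
  contains lithium batteries: yes → true
  declared value ≤ 42339 USD: 1132 ≤ 42339 is true
  customs declaration filed: no → false
  battery watt-hours between 82 Wh and 173 Wh: 6 in [82, 173] is false
  recipient EORI number provided: no → false
  number of pieces < 52: 25 < 52 is true
Combine:
[2.1] true AND true = true
[2] NOT true = false
[3] false OR false = false
[4] false AND true = false
[root] false OR false OR false OR false = false
Overall: false → blocked

Blocked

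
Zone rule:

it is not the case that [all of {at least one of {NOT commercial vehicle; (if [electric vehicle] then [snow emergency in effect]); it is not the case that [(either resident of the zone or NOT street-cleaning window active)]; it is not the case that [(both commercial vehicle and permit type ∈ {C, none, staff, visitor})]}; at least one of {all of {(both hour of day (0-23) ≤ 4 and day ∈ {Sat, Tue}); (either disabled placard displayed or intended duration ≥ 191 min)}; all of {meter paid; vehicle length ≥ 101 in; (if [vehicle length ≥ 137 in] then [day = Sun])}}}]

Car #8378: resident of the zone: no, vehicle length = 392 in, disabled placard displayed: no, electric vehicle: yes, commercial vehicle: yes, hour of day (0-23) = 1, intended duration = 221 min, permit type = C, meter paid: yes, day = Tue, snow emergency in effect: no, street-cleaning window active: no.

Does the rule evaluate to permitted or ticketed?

Permitted

Atomic conditions:
  NOT commercial vehicle: yes → false
  electric vehicle: yes → true
  snow emergency in effect: no → false
  resident of the zone: no → false
  NOT street-cleaning window active: no → true
  commercial vehicle: yes → true
  permit type ∈ {C, none, staff, visitor}: C is in the set → true
  hour of day (0-23) ≤ 4: 1 ≤ 4 is true
  day ∈ {Sat, Tue}: Tue is in the set → true
  disabled placard displayed: no → false
  intended duration ≥ 191 min: 221 ≥ 191 is true
  meter paid: yes → true
  vehicle length ≥ 101 in: 392 ≥ 101 is true
  vehicle length ≥ 137 in: 392 ≥ 137 is true
  day = Sun: Tue == Sun is false
Combine:
[1.1.2] true → false = false
[1.1.3.1] false OR true = true
[1.1.3] NOT true = false
[1.1.4.1] true AND true = true
[1.1.4] NOT true = false
[1.1] false OR false OR false OR false = false
[1.2.1.1] true AND true = true
[1.2.1.2] false OR true = true
[1.2.1] true AND true = true
[1.2.2.3] true → false = false
[1.2.2] true AND true AND false = false
[1.2] true OR false = true
[1] false AND true = false
[root] NOT false = true
Overall: true → permitted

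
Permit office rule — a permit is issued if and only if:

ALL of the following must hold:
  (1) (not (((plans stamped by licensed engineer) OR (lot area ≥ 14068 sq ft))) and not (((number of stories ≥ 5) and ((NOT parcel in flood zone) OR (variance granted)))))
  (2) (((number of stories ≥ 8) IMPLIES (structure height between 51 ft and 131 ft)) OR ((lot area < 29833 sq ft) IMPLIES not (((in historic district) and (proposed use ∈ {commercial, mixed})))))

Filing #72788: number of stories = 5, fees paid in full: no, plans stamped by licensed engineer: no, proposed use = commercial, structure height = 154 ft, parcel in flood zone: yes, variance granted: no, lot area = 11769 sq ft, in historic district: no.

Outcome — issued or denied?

Issued

Atomic conditions:
  plans stamped by licensed engineer: no → false
  lot area ≥ 14068 sq ft: 11769 ≥ 14068 is false
  number of stories ≥ 5: 5 ≥ 5 is true
  NOT parcel in flood zone: yes → false
  variance granted: no → false
  number of stories ≥ 8: 5 ≥ 8 is false
  structure height between 51 ft and 131 ft: 154 in [51, 131] is false
  lot area < 29833 sq ft: 11769 < 29833 is true
  in historic district: no → false
  proposed use ∈ {commercial, mixed}: commercial is in the set → true
Combine:
[1.1.1] false OR false = false
[1.1] NOT false = true
[1.2.1.2] false OR false = false
[1.2.1] true AND false = false
[1.2] NOT false = true
[1] true AND true = true
[2.1] false → false (antecedent false ⇒ implication holds) = true
[2.2.2.1] false AND true = false
[2.2.2] NOT false = true
[2.2] true → true = true
[2] true OR true = true
[root] true AND true = true
Overall: true → issued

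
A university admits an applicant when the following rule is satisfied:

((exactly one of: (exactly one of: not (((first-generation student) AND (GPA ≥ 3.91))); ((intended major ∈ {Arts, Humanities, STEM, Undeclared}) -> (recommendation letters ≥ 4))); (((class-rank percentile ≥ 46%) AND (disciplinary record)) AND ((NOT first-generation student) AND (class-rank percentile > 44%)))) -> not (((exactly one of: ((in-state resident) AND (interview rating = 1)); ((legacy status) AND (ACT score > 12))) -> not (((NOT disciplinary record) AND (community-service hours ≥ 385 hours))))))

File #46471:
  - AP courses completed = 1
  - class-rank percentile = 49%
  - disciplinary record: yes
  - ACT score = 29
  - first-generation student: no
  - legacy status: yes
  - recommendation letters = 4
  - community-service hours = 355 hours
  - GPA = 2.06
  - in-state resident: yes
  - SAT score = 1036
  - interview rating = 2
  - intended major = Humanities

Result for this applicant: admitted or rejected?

Atomic conditions:
  first-generation student: no → false
  GPA ≥ 3.91: 2.06 ≥ 3.91 is false
  intended major ∈ {Arts, Humanities, STEM, Undeclared}: Humanities is in the set → true
  recommendation letters ≥ 4: 4 ≥ 4 is true
  class-rank percentile ≥ 46%: 49 ≥ 46 is true
  disciplinary record: yes → true
  NOT first-generation student: no → true
  class-rank percentile > 44%: 49 > 44 is true
  in-state resident: yes → true
  interview rating = 1: 2 == 1 is false
  legacy status: yes → true
  ACT score > 12: 29 > 12 is true
  NOT disciplinary record: yes → false
  community-service hours ≥ 385 hours: 355 ≥ 385 is false
Combine:
[1.1.1.1] false AND false = false
[1.1.1] NOT false = true
[1.1.2] true → true = true
[1.1] exactly-one(true, true) = false
[1.2.1] true AND true = true
[1.2.2] true AND true = true
[1.2] true AND true = true
[1] exactly-one(false, true) = true
[2.1.1.1] true AND false = false
[2.1.1.2] true AND true = true
[2.1.1] exactly-one(false, true) = true
[2.1.2.1] false AND false = false
[2.1.2] NOT false = true
[2.1] true → true = true
[2] NOT true = false
[root] true → false = false
Overall: false → rejected

Rejected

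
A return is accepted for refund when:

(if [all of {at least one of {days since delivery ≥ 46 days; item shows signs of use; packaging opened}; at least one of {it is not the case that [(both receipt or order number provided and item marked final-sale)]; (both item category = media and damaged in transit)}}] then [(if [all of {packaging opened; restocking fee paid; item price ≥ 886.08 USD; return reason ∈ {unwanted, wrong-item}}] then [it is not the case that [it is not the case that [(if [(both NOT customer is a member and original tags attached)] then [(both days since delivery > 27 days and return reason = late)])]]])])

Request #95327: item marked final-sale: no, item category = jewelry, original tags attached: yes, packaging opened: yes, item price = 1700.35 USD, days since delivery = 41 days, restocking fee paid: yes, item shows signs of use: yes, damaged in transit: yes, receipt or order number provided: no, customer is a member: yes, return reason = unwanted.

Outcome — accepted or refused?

Accepted

Atomic conditions:
  days since delivery ≥ 46 days: 41 ≥ 46 is false
  item shows signs of use: yes → true
  packaging opened: yes → true
  receipt or order number provided: no → false
  item marked final-sale: no → false
  item category = media: jewelry == media is false
  damaged in transit: yes → true
  restocking fee paid: yes → true
  item price ≥ 886.08 USD: 1700.35 ≥ 886.08 is true
  return reason ∈ {unwanted, wrong-item}: unwanted is in the set → true
  NOT customer is a member: yes → false
  original tags attached: yes → true
  days since delivery > 27 days: 41 > 27 is true
  return reason = late: unwanted == late is false
Combine:
[1.1] false OR true OR true = true
[1.2.1.1] false AND false = false
[1.2.1] NOT false = true
[1.2.2] false AND true = false
[1.2] true OR false = true
[1] true AND true = true
[2.1] true AND true AND true AND true = true
[2.2.1.1.1] false AND true = false
[2.2.1.1.2] true AND false = false
[2.2.1.1] false → false (antecedent false ⇒ implication holds) = true
[2.2.1] NOT true = false
[2.2] NOT false = true
[2] true → true = true
[root] true → true = true
Overall: true → accepted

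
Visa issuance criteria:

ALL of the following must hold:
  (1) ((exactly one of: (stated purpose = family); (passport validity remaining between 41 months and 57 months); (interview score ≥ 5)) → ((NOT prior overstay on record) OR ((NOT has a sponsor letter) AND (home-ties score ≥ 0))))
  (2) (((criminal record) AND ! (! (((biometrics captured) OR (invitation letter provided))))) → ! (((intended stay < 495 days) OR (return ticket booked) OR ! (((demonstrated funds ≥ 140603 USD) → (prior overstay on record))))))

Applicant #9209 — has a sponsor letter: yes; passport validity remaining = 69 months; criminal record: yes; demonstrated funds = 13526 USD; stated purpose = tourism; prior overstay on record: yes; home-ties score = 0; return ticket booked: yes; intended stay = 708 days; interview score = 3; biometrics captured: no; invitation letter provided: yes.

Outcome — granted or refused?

Atomic conditions:
  stated purpose = family: tourism == family is false
  passport validity remaining between 41 months and 57 months: 69 in [41, 57] is false
  interview score ≥ 5: 3 ≥ 5 is false
  NOT prior overstay on record: yes → false
  NOT has a sponsor letter: yes → false
  home-ties score ≥ 0: 0 ≥ 0 is true
  criminal record: yes → true
  biometrics captured: no → false
  invitation letter provided: yes → true
  intended stay < 495 days: 708 < 495 is false
  return ticket booked: yes → true
  demonstrated funds ≥ 140603 USD: 13526 ≥ 140603 is false
  prior overstay on record: yes → true
Combine:
[1.1] exactly-one(false, false, false) = false
[1.2.2] false AND true = false
[1.2] false OR false = false
[1] false → false (antecedent false ⇒ implication holds) = true
[2.1.2.1.1] false OR true = true
[2.1.2.1] NOT true = false
[2.1.2] NOT false = true
[2.1] true AND true = true
[2.2.1.3.1] false → true (antecedent false ⇒ implication holds) = true
[2.2.1.3] NOT true = false
[2.2.1] false OR true OR false = true
[2.2] NOT true = false
[2] true → false = false
[root] true AND false = false
Overall: false → refused

Refused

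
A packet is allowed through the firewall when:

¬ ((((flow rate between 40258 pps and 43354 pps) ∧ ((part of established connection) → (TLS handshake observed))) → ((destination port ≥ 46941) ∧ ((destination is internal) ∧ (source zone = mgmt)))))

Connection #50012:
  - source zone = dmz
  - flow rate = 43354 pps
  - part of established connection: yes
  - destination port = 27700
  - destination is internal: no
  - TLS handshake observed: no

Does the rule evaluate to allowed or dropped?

Dropped

Atomic conditions:
  flow rate between 40258 pps and 43354 pps: 43354 in [40258, 43354] is true
  part of established connection: yes → true
  TLS handshake observed: no → false
  destination port ≥ 46941: 27700 ≥ 46941 is false
  destination is internal: no → false
  source zone = mgmt: dmz == mgmt is false
Combine:
[1.1.2] true → false = false
[1.1] true AND false = false
[1.2.2] false AND false = false
[1.2] false AND false = false
[1] false → false (antecedent false ⇒ implication holds) = true
[root] NOT true = false
Overall: false → dropped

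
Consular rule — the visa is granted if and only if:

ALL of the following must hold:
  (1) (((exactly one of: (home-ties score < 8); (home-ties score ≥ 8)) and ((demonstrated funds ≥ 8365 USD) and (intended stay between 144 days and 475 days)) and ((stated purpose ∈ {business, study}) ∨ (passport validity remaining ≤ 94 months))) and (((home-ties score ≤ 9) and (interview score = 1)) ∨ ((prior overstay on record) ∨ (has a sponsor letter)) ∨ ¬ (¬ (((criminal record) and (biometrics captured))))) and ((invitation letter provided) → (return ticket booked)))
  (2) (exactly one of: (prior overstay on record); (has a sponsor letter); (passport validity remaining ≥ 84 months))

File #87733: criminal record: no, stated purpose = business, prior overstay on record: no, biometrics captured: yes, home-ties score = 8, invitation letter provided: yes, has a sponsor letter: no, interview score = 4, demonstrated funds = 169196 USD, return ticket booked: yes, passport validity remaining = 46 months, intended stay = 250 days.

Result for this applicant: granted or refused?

Atomic conditions:
  home-ties score < 8: 8 < 8 is false
  home-ties score ≥ 8: 8 ≥ 8 is true
  demonstrated funds ≥ 8365 USD: 169196 ≥ 8365 is true
  intended stay between 144 days and 475 days: 250 in [144, 475] is true
  stated purpose ∈ {business, study}: business is in the set → true
  passport validity remaining ≤ 94 months: 46 ≤ 94 is true
  home-ties score ≤ 9: 8 ≤ 9 is true
  interview score = 1: 4 == 1 is false
  prior overstay on record: no → false
  has a sponsor letter: no → false
  criminal record: no → false
  biometrics captured: yes → true
  invitation letter provided: yes → true
  return ticket booked: yes → true
  passport validity remaining ≥ 84 months: 46 ≥ 84 is false
Combine:
[1.1.1] exactly-one(false, true) = true
[1.1.2] true AND true = true
[1.1.3] true OR true = true
[1.1] true AND true AND true = true
[1.2.1] true AND false = false
[1.2.2] false OR false = false
[1.2.3.1.1] false AND true = false
[1.2.3.1] NOT false = true
[1.2.3] NOT true = false
[1.2] false OR false OR false = false
[1.3] true → true = true
[1] true AND false AND true = false
[2] exactly-one(false, false, false) = false
[root] false AND false = false
Overall: false → refused

Refused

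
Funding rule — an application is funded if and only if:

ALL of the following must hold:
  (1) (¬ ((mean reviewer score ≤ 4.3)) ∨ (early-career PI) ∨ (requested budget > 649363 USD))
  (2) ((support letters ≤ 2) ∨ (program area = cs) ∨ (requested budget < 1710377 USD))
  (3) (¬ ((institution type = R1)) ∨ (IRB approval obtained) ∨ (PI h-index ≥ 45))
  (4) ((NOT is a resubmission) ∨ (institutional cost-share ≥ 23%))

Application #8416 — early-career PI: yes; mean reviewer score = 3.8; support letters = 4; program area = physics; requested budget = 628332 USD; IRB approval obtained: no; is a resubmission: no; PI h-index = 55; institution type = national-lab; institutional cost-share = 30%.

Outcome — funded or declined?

Atomic conditions:
  mean reviewer score ≤ 4.3: 3.8 ≤ 4.3 is true
  early-career PI: yes → true
  requested budget > 649363 USD: 628332 > 649363 is false
  support letters ≤ 2: 4 ≤ 2 is false
  program area = cs: physics == cs is false
  requested budget < 1710377 USD: 628332 < 1710377 is true
  institution type = R1: national-lab == R1 is false
  IRB approval obtained: no → false
  PI h-index ≥ 45: 55 ≥ 45 is true
  NOT is a resubmission: no → true
  institutional cost-share ≥ 23%: 30 ≥ 23 is true
Combine:
[1.1] NOT true = false
[1] false OR true OR false = true
[2] false OR false OR true = true
[3.1] NOT false = true
[3] true OR false OR true = true
[4] true OR true = true
[root] true AND true AND true AND true = true
Overall: true → funded

Funded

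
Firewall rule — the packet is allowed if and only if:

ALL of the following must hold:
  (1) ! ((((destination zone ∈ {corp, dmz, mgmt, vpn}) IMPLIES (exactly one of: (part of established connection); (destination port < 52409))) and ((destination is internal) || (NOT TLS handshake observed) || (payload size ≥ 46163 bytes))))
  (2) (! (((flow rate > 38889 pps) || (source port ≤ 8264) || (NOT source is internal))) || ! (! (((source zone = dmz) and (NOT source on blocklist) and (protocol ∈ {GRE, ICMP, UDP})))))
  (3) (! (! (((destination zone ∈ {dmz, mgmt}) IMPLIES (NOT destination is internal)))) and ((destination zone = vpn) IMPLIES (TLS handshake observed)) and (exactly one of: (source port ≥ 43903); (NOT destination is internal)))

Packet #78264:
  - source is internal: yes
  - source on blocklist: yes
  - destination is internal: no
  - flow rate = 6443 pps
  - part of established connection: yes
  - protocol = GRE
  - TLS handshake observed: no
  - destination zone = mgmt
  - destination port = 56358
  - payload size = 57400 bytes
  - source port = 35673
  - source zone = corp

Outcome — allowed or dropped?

Dropped

Atomic conditions:
  destination zone ∈ {corp, dmz, mgmt, vpn}: mgmt is in the set → true
  part of established connection: yes → true
  destination port < 52409: 56358 < 52409 is false
  destination is internal: no → false
  NOT TLS handshake observed: no → true
  payload size ≥ 46163 bytes: 57400 ≥ 46163 is true
  flow rate > 38889 pps: 6443 > 38889 is false
  source port ≤ 8264: 35673 ≤ 8264 is false
  NOT source is internal: yes → false
  source zone = dmz: corp == dmz is false
  NOT source on blocklist: yes → false
  protocol ∈ {GRE, ICMP, UDP}: GRE is in the set → true
  destination zone ∈ {dmz, mgmt}: mgmt is in the set → true
  NOT destination is internal: no → true
  destination zone = vpn: mgmt == vpn is false
  TLS handshake observed: no → false
  source port ≥ 43903: 35673 ≥ 43903 is false
Combine:
[1.1.1.2] exactly-one(true, false) = true
[1.1.1] true → true = true
[1.1.2] false OR true OR true = true
[1.1] true AND true = true
[1] NOT true = false
[2.1.1] false OR false OR false = false
[2.1] NOT false = true
[2.2.1.1] false AND false AND true = false
[2.2.1] NOT false = true
[2.2] NOT true = false
[2] true OR false = true
[3.1.1.1] true → true = true
[3.1.1] NOT true = false
[3.1] NOT false = true
[3.2] false → false (antecedent false ⇒ implication holds) = true
[3.3] exactly-one(false, true) = true
[3] true AND true AND true = true
[root] false AND true AND true = false
Overall: false → dropped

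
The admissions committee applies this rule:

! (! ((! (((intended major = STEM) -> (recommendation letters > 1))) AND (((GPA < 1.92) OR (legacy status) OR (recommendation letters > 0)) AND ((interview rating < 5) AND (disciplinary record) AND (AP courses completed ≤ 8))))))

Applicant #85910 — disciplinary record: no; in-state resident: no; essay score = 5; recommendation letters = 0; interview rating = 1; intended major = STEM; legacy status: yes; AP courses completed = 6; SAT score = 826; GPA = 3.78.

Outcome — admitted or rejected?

Rejected

Atomic conditions:
  intended major = STEM: STEM == STEM is true
  recommendation letters > 1: 0 > 1 is false
  GPA < 1.92: 3.78 < 1.92 is false
  legacy status: yes → true
  recommendation letters > 0: 0 > 0 is false
  interview rating < 5: 1 < 5 is true
  disciplinary record: no → false
  AP courses completed ≤ 8: 6 ≤ 8 is true
Combine:
[1.1.1.1] true → false = false
[1.1.1] NOT false = true
[1.1.2.1] false OR true OR false = true
[1.1.2.2] true AND false AND true = false
[1.1.2] true AND false = false
[1.1] true AND false = false
[1] NOT false = true
[root] NOT true = false
Overall: false → rejected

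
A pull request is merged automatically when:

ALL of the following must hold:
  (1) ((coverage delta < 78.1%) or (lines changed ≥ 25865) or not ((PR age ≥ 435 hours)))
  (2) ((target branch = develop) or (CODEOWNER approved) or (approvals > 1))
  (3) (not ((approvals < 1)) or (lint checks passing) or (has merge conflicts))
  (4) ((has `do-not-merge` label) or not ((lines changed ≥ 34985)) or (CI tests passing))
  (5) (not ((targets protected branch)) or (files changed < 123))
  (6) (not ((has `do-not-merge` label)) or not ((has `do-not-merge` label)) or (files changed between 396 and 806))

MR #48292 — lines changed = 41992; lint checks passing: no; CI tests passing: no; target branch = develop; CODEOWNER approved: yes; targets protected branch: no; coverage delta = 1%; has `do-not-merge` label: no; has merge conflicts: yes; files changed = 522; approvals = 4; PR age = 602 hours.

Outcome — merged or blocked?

Atomic conditions:
  coverage delta < 78.1%: 1 < 78.1 is true
  lines changed ≥ 25865: 41992 ≥ 25865 is true
  PR age ≥ 435 hours: 602 ≥ 435 is true
  target branch = develop: develop == develop is true
  CODEOWNER approved: yes → true
  approvals > 1: 4 > 1 is true
  approvals < 1: 4 < 1 is false
  lint checks passing: no → false
  has merge conflicts: yes → true
  has `do-not-merge` label: no → false
  lines changed ≥ 34985: 41992 ≥ 34985 is true
  CI tests passing: no → false
  targets protected branch: no → false
  files changed < 123: 522 < 123 is false
  files changed between 396 and 806: 522 in [396, 806] is true
Combine:
[1.3] NOT true = false
[1] true OR true OR false = true
[2] true OR true OR true = true
[3.1] NOT false = true
[3] true OR false OR true = true
[4.2] NOT true = false
[4] false OR false OR false = false
[5.1] NOT false = true
[5] true OR false = true
[6.1] NOT false = true
[6.2] NOT false = true
[6] true OR true OR true = true
[root] true AND true AND true AND false AND true AND true = false
Overall: false → blocked

Blocked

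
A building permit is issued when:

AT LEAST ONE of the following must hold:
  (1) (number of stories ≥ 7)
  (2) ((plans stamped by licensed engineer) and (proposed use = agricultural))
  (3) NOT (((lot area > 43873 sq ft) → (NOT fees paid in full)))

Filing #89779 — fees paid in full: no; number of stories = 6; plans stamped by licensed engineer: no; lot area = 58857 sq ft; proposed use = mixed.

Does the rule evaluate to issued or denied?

Atomic conditions:
  number of stories ≥ 7: 6 ≥ 7 is false
  plans stamped by licensed engineer: no → false
  proposed use = agricultural: mixed == agricultural is false
  lot area > 43873 sq ft: 58857 > 43873 is true
  NOT fees paid in full: no → true
Combine:
[2] false AND false = false
[3.1] true → true = true
[3] NOT true = false
[root] false OR false OR false = false
Overall: false → denied

Denied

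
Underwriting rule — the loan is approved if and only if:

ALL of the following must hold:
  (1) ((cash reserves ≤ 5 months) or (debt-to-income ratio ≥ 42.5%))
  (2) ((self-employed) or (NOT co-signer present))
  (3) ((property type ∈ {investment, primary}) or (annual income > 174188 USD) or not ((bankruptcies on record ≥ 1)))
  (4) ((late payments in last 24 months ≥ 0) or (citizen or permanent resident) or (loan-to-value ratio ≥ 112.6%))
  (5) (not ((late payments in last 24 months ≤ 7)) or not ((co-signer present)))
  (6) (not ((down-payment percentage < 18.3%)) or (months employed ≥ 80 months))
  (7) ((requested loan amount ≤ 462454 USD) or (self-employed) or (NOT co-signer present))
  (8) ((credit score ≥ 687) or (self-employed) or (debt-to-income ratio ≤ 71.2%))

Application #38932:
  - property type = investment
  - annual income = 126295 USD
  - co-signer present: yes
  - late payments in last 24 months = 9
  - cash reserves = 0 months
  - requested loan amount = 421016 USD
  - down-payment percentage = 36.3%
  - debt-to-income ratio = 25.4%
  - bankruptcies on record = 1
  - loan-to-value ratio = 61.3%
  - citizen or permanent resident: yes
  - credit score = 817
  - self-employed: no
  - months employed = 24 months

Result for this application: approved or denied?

Denied

Atomic conditions:
  cash reserves ≤ 5 months: 0 ≤ 5 is true
  debt-to-income ratio ≥ 42.5%: 25.4 ≥ 42.5 is false
  self-employed: no → false
  NOT co-signer present: yes → false
  property type ∈ {investment, primary}: investment is in the set → true
  annual income > 174188 USD: 126295 > 174188 is false
  bankruptcies on record ≥ 1: 1 ≥ 1 is true
  late payments in last 24 months ≥ 0: 9 ≥ 0 is true
  citizen or permanent resident: yes → true
  loan-to-value ratio ≥ 112.6%: 61.3 ≥ 112.6 is false
  late payments in last 24 months ≤ 7: 9 ≤ 7 is false
  co-signer present: yes → true
  down-payment percentage < 18.3%: 36.3 < 18.3 is false
  months employed ≥ 80 months: 24 ≥ 80 is false
  requested loan amount ≤ 462454 USD: 421016 ≤ 462454 is true
  credit score ≥ 687: 817 ≥ 687 is true
  debt-to-income ratio ≤ 71.2%: 25.4 ≤ 71.2 is true
Combine:
[1] true OR false = true
[2] false OR false = false
[3.3] NOT true = false
[3] true OR false OR false = true
[4] true OR true OR false = true
[5.1] NOT false = true
[5.2] NOT true = false
[5] true OR false = true
[6.1] NOT false = true
[6] true OR false = true
[7] true OR false OR false = true
[8] true OR false OR true = true
[root] true AND false AND true AND true AND true AND true AND true AND true = false
Overall: false → denied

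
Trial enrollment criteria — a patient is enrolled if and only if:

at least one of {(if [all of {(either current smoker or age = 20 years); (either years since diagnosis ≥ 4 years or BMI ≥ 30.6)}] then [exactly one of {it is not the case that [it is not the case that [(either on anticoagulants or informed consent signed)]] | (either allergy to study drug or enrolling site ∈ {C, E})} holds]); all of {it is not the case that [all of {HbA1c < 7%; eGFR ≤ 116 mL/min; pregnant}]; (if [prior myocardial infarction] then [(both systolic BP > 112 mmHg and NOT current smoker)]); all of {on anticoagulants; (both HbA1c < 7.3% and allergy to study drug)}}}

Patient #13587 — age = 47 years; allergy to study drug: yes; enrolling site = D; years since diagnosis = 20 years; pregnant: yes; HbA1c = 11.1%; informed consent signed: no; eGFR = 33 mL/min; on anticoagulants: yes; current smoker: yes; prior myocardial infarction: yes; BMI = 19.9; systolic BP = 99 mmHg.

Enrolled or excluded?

Excluded

Atomic conditions:
  current smoker: yes → true
  age = 20 years: 47 == 20 is false
  years since diagnosis ≥ 4 years: 20 ≥ 4 is true
  BMI ≥ 30.6: 19.9 ≥ 30.6 is false
  on anticoagulants: yes → true
  informed consent signed: no → false
  allergy to study drug: yes → true
  enrolling site ∈ {C, E}: D is not in the set → false
  HbA1c < 7%: 11.1 < 7 is false
  eGFR ≤ 116 mL/min: 33 ≤ 116 is true
  pregnant: yes → true
  prior myocardial infarction: yes → true
  systolic BP > 112 mmHg: 99 > 112 is false
  NOT current smoker: yes → false
  HbA1c < 7.3%: 11.1 < 7.3 is false
Combine:
[1.1.1] true OR false = true
[1.1.2] true OR false = true
[1.1] true AND true = true
[1.2.1.1.1] true OR false = true
[1.2.1.1] NOT true = false
[1.2.1] NOT false = true
[1.2.2] true OR false = true
[1.2] exactly-one(true, true) = false
[1] true → false = false
[2.1.1] false AND true AND true = false
[2.1] NOT false = true
[2.2.2] false AND false = false
[2.2] true → false = false
[2.3.2] false AND true = false
[2.3] true AND false = false
[2] true AND false AND false = false
[root] false OR false = false
Overall: false → excluded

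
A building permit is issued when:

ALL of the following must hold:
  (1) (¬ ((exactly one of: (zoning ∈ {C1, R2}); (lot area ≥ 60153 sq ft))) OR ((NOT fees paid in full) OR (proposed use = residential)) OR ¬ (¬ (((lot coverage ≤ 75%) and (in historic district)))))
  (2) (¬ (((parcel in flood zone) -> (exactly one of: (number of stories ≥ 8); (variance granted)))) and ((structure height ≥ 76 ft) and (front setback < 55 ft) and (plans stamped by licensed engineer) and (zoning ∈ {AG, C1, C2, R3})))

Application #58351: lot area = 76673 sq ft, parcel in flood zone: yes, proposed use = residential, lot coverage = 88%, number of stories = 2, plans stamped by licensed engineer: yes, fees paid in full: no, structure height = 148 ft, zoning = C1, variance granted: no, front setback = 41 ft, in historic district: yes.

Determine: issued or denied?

Atomic conditions:
  zoning ∈ {C1, R2}: C1 is in the set → true
  lot area ≥ 60153 sq ft: 76673 ≥ 60153 is true
  NOT fees paid in full: no → true
  proposed use = residential: residential == residential is true
  lot coverage ≤ 75%: 88 ≤ 75 is false
  in historic district: yes → true
  parcel in flood zone: yes → true
  number of stories ≥ 8: 2 ≥ 8 is false
  variance granted: no → false
  structure height ≥ 76 ft: 148 ≥ 76 is true
  front setback < 55 ft: 41 < 55 is true
  plans stamped by licensed engineer: yes → true
  zoning ∈ {AG, C1, C2, R3}: C1 is in the set → true
Combine:
[1.1.1] exactly-one(true, true) = false
[1.1] NOT false = true
[1.2] true OR true = true
[1.3.1.1] false AND true = false
[1.3.1] NOT false = true
[1.3] NOT true = false
[1] true OR true OR false = true
[2.1.1.2] exactly-one(false, false) = false
[2.1.1] true → false = false
[2.1] NOT false = true
[2.2] true AND true AND true AND true = true
[2] true AND true = true
[root] true AND true = true
Overall: true → issued

Issued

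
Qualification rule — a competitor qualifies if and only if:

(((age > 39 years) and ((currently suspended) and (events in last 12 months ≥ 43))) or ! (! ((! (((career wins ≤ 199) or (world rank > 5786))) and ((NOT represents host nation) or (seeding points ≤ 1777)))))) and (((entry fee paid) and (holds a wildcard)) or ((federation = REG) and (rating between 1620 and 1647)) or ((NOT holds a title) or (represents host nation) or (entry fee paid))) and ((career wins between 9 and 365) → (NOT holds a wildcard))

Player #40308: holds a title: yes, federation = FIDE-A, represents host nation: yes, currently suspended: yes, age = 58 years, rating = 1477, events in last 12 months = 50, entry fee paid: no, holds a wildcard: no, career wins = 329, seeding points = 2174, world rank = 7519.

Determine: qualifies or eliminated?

Atomic conditions:
  age > 39 years: 58 > 39 is true
  currently suspended: yes → true
  events in last 12 months ≥ 43: 50 ≥ 43 is true
  career wins ≤ 199: 329 ≤ 199 is false
  world rank > 5786: 7519 > 5786 is true
  NOT represents host nation: yes → false
  seeding points ≤ 1777: 2174 ≤ 1777 is false
  entry fee paid: no → false
  holds a wildcard: no → false
  federation = REG: FIDE-A == REG is false
  rating between 1620 and 1647: 1477 in [1620, 1647] is false
  NOT holds a title: yes → false
  represents host nation: yes → true
  career wins between 9 and 365: 329 in [9, 365] is true
  NOT holds a wildcard: no → true
Combine:
[1.1.2] true AND true = true
[1.1] true AND true = true
[1.2.1.1.1.1] false OR true = true
[1.2.1.1.1] NOT true = false
[1.2.1.1.2] false OR false = false
[1.2.1.1] false AND false = false
[1.2.1] NOT false = true
[1.2] NOT true = false
[1] true OR false = true
[2.1] false AND false = false
[2.2] false AND false = false
[2.3] false OR true OR false = true
[2] false OR false OR true = true
[3] true → true = true
[root] true AND true AND true = true
Overall: true → qualifies

Qualifies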